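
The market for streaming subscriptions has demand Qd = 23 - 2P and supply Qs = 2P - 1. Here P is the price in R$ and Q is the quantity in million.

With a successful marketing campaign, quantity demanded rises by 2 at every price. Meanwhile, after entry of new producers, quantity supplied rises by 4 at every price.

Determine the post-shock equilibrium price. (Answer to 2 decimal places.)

5.50

Original equilibrium: 23 - 2P = 2P - 1 gives 24 = 4P, so P = 6 and Q = 11.
With the change applied: demand Qd = 25 - 2P, supply Qs = 2P + 3.
Equate the new curves: 25 - 2P = 2P + 3, giving 22 = 4P, P = 5.5, Q = 14.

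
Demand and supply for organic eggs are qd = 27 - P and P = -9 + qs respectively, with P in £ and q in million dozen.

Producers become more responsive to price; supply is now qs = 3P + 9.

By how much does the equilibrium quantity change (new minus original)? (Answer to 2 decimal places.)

Initially, 27 - P = P + 9, so 18 = 2P and P = 9, q = 18.
With the change applied: demand qd = 27 - P, supply qs = 3P + 9.
Clearing the new market: 27 - P = 3P + 9, so P = 4.5 and q = 22.5.
Δq = 22.5 − 18 = +4.50.

+4.50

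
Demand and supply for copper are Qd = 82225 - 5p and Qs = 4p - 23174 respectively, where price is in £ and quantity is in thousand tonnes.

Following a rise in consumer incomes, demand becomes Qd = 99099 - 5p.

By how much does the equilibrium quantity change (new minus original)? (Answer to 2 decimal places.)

+7499.56

Original equilibrium: 82225 - 5p = 4p - 23174 gives 105399 = 9p, so p = 11711 and Q = 23670.
The new curves are Qd = 99099 - 5p (demand) and Qs = 4p - 23174 (supply).
New equilibrium: 99099 - 5p = 4p - 23174 ⇒ 122273 = 9p ⇒ p = 122273/9 ≈ 13585.8889, Q = 280526/9 ≈ 31169.5556.
ΔQ = 31169.5556 − 23670 = +7499.56.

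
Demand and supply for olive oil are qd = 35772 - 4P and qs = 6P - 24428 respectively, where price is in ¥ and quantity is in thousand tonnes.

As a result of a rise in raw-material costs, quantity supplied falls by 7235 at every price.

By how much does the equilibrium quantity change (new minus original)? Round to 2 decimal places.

-2894.00

Before the shock: 35772 - 4P = 6P - 24428 ⇒ 60200 = 10P ⇒ P = 6020, q = 11692.
The new curves are qd = 35772 - 4P (demand) and qs = 6P - 31663 (supply).
New equilibrium: 35772 - 4P = 6P - 31663 ⇒ 67435 = 10P ⇒ P = 6743.5, q = 8798.
Δq = 8798 − 11692 = -2894.00.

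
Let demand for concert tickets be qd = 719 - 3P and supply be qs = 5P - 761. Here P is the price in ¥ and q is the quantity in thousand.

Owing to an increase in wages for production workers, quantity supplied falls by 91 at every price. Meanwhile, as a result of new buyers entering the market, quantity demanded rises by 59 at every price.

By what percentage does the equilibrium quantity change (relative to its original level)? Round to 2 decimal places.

Before the shock: 719 - 3P = 5P - 761 ⇒ 1480 = 8P ⇒ P = 185, q = 164.
The shock moves the curves to qd = 778 - 3P and qs = 5P - 852.
New equilibrium: 778 - 3P = 5P - 852 ⇒ 1630 = 8P ⇒ P = 203.75, q = 166.75.
%Δq = (166.75 − 164) / 164 × 100 = +1.68%.

+1.68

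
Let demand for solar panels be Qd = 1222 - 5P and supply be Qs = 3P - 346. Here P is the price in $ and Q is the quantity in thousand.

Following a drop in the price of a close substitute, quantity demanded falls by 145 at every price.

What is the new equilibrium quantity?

Solve the original market: 1222 - 5P = 3P - 346, hence P = 196 and Q = 242.
The shock moves the curves to Qd = 1077 - 5P and Qs = 3P - 346.
New equilibrium: 1077 - 5P = 3P - 346 ⇒ 1423 = 8P ⇒ P = 177.875, Q = 187.625.

187.625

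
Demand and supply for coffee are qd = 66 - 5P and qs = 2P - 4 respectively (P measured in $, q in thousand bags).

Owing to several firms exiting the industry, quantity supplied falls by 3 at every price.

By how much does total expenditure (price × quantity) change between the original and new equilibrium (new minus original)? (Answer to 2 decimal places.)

-15.49

Solve the original market: 66 - 5P = 2P - 4, hence P = 10 and q = 16.
The new curves are qd = 66 - 5P (demand) and qs = 2P - 7 (supply).
Setting them equal: 66 - 5P = 2P - 7 → 73 = 7P, so P = 73/7 ≈ 10.4286 and q = 97/7 ≈ 13.8571.
Expenditure moves from 10×16 = 160 to 10.4286×13.8571 = 144.5102; change = -15.49.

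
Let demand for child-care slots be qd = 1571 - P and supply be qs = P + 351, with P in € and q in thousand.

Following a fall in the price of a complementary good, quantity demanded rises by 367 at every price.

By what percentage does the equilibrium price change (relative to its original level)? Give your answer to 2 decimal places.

Solve the original market: 1571 - P = P + 351, hence P = 610 and q = 961.
The new curves are qd = 1938 - P (demand) and qs = P + 351 (supply).
Equate the new curves: 1938 - P = P + 351, giving 1587 = 2P, P = 793.5, q = 1144.5.
%ΔP = (793.5 − 610) / 610 × 100 = +30.08%.

+30.08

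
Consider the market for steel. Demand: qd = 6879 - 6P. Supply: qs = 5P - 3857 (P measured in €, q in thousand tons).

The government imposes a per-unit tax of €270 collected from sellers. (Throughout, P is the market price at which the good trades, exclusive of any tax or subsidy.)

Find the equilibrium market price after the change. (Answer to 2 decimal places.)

1098.73

Solve the original market: 6879 - 6P = 5P - 3857, hence P = 976 and q = 1023.
Since sellers keep the price net of the tax, the effective supply curve becomes qs = 5P - 5207.
Clearing the new market: 6879 - 6P = 5P - 5207, so P = 12086/11 ≈ 1098.7273 and q = 3153/11 ≈ 286.6364.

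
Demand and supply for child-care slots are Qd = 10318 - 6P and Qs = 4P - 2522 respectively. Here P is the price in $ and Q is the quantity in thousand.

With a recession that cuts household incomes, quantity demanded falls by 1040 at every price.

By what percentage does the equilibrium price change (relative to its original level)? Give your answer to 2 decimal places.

Initially, 10318 - 6P = 4P - 2522, so 12840 = 10P and P = 1284, Q = 2614.
After the shift, demand is Qd = 9278 - 6P and supply is Qs = 4P - 2522.
Equate the new curves: 9278 - 6P = 4P - 2522, giving 11800 = 10P, P = 1180, Q = 2198.
%ΔP = (1180 − 1284) / 1284 × 100 = -8.10%.

-8.10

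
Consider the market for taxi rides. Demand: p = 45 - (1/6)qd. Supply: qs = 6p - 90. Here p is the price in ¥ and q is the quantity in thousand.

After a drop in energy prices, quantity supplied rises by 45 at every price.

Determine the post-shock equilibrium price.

Initially, 270 - 6p = 6p - 90, so 360 = 12p and p = 30, q = 90.
After the shift, demand is qd = 270 - 6p and supply is qs = 6p - 45.
Clearing the new market: 270 - 6p = 6p - 45, so p = 26.25 and q = 112.5.

26.25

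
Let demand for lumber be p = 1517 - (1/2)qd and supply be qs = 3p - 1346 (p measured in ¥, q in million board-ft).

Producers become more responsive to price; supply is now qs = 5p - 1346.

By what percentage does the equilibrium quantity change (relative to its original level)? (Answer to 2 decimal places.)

Original equilibrium: 3034 - 2p = 3p - 1346 gives 4380 = 5p, so p = 876 and q = 1282.
The shock moves the curves to qd = 3034 - 2p and qs = 5p - 1346.
Clearing the new market: 3034 - 2p = 5p - 1346, so p = 4380/7 ≈ 625.7143 and q = 12478/7 ≈ 1782.5714.
%Δq = (1782.5714 − 1282) / 1282 × 100 = +39.05%.

+39.05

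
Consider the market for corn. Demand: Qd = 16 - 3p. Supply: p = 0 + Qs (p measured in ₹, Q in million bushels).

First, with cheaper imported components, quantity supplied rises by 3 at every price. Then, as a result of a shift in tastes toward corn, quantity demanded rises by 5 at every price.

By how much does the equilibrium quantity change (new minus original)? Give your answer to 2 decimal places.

+3.50

Initially, 16 - 3p = p, so 16 = 4p and p = 4, Q = 4.
After the shift, demand is Qd = 21 - 3p and supply is Qs = p + 3.
New equilibrium: 21 - 3p = p + 3 ⇒ 18 = 4p ⇒ p = 4.5, Q = 7.5.
ΔQ = 7.5 − 4 = +3.50.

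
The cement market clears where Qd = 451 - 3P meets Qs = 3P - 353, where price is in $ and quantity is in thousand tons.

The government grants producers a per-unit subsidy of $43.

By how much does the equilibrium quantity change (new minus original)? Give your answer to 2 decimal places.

+64.50

Before the shock: 451 - 3P = 3P - 353 ⇒ 804 = 6P ⇒ P = 134, Q = 49.
Since sellers receive the price plus the subsidy, the effective supply curve becomes Qs = 3P - 224.
Clearing the new market: 451 - 3P = 3P - 224, so P = 112.5 and Q = 113.5.
ΔQ = 113.5 − 49 = +64.50.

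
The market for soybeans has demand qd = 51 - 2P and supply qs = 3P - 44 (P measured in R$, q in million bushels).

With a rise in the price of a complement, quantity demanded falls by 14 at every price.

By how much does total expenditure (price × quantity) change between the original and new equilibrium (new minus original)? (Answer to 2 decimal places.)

-172.48

Solve the original market: 51 - 2P = 3P - 44, hence P = 19 and q = 13.
With the change applied: demand qd = 37 - 2P, supply qs = 3P - 44.
New equilibrium: 37 - 2P = 3P - 44 ⇒ 81 = 5P ⇒ P = 16.2, q = 4.6.
Expenditure moves from 19×13 = 247 to 16.2×4.6 = 74.52; change = -172.48.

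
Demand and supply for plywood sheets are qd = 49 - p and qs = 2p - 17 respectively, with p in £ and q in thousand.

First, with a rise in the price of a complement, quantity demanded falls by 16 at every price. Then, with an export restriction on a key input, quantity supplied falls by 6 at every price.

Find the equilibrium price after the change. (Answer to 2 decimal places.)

Original equilibrium: 49 - p = 2p - 17 gives 66 = 3p, so p = 22 and q = 27.
With the change applied: demand qd = 33 - p, supply qs = 2p - 23.
Clearing the new market: 33 - p = 2p - 23, so p = 56/3 ≈ 18.6667 and q = 43/3 ≈ 14.3333.

18.67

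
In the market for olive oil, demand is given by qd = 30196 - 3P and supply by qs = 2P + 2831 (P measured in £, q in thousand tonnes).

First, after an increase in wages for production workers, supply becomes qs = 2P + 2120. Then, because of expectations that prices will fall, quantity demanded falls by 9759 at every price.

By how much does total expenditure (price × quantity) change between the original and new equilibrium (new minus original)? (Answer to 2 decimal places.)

-40794113.88

Initially, 30196 - 3P = 2P + 2831, so 27365 = 5P and P = 5473, q = 13777.
After the shift, demand is qd = 20437 - 3P and supply is qs = 2P + 2120.
Equate the new curves: 20437 - 3P = 2P + 2120, giving 18317 = 5P, P = 3663.4, q = 9446.8.
Expenditure moves from 5473×13777 = 75401521 to 3663.4×9446.8 = 34607407.12; change = -40794113.88.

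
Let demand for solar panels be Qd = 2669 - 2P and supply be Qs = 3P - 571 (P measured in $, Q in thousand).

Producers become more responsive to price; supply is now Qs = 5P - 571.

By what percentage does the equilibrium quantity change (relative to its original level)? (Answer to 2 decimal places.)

+26.97

Solve the original market: 2669 - 2P = 3P - 571, hence P = 648 and Q = 1373.
The shock moves the curves to Qd = 2669 - 2P and Qs = 5P - 571.
Setting them equal: 2669 - 2P = 5P - 571 → 3240 = 7P, so P = 3240/7 ≈ 462.8571 and Q = 12203/7 ≈ 1743.2857.
%ΔQ = (1743.2857 − 1373) / 1373 × 100 = +26.97%.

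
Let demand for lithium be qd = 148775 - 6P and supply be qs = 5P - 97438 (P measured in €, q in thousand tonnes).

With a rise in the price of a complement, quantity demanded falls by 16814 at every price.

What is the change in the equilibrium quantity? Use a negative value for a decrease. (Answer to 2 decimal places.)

-7642.73

Solve the original market: 148775 - 6P = 5P - 97438, hence P = 22383 and q = 14477.
After the shift, demand is qd = 131961 - 6P and supply is qs = 5P - 97438.
Setting them equal: 131961 - 6P = 5P - 97438 → 229399 = 11P, so P = 229399/11 ≈ 20854.4545 and q = 75177/11 ≈ 6834.2727.
Δq = 6834.2727 − 14477 = -7642.73.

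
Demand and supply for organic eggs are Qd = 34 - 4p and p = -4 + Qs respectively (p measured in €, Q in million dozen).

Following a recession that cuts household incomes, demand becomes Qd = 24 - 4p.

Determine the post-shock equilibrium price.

Solve the original market: 34 - 4p = p + 4, hence p = 6 and Q = 10.
With the change applied: demand Qd = 24 - 4p, supply Qs = p + 4.
Equate the new curves: 24 - 4p = p + 4, giving 20 = 5p, p = 4, Q = 8.

4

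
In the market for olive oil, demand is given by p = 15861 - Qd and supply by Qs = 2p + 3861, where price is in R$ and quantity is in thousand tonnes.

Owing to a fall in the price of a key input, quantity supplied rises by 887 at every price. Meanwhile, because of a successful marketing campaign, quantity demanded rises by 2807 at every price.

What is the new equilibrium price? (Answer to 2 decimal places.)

Original equilibrium: 15861 - p = 2p + 3861 gives 12000 = 3p, so p = 4000 and Q = 11861.
The shock moves the curves to Qd = 18668 - p and Qs = 2p + 4748.
New equilibrium: 18668 - p = 2p + 4748 ⇒ 13920 = 3p ⇒ p = 4640, Q = 14028.

4640.00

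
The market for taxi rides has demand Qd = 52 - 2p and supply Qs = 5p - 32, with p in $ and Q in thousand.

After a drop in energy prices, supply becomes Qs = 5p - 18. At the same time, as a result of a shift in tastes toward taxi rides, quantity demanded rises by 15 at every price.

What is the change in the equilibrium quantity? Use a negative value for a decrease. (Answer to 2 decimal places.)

Initially, 52 - 2p = 5p - 32, so 84 = 7p and p = 12, Q = 28.
The shock moves the curves to Qd = 67 - 2p and Qs = 5p - 18.
Setting them equal: 67 - 2p = 5p - 18 → 85 = 7p, so p = 85/7 ≈ 12.1429 and Q = 299/7 ≈ 42.7143.
ΔQ = 42.7143 − 28 = +14.71.

+14.71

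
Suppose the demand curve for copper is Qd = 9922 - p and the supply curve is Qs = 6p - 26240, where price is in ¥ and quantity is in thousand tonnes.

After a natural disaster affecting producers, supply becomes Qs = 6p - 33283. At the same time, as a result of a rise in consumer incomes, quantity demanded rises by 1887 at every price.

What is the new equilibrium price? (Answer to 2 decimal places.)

6441.71

Before the shock: 9922 - p = 6p - 26240 ⇒ 36162 = 7p ⇒ p = 5166, Q = 4756.
With the change applied: demand Qd = 11809 - p, supply Qs = 6p - 33283.
New equilibrium: 11809 - p = 6p - 33283 ⇒ 45092 = 7p ⇒ p = 45092/7 ≈ 6441.7143, Q = 37571/7 ≈ 5367.2857.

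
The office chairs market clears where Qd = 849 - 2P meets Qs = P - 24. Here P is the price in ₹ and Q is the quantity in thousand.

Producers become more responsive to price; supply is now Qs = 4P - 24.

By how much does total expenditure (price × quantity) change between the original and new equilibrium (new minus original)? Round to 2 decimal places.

+3492.00

Solve the original market: 849 - 2P = P - 24, hence P = 291 and Q = 267.
The shock moves the curves to Qd = 849 - 2P and Qs = 4P - 24.
Setting them equal: 849 - 2P = 4P - 24 → 873 = 6P, so P = 145.5 and Q = 558.
Expenditure moves from 291×267 = 77697 to 145.5×558 = 81189; change = +3492.00.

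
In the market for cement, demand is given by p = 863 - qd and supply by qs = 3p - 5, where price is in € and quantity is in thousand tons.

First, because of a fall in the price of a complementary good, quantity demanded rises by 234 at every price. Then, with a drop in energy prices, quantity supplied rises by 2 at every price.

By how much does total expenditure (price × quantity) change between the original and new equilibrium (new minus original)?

+85868

Solve the original market: 863 - p = 3p - 5, hence p = 217 and q = 646.
The new curves are qd = 1097 - p (demand) and qs = 3p - 3 (supply).
Equate the new curves: 1097 - p = 3p - 3, giving 1100 = 4p, p = 275, q = 822.
Expenditure moves from 217×646 = 140182 to 275×822 = 226050; change = +85868.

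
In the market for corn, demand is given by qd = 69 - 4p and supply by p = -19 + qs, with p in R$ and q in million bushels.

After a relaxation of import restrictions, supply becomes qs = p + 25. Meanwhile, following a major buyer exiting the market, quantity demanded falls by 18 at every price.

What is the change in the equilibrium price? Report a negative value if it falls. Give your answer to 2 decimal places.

Original equilibrium: 69 - 4p = p + 19 gives 50 = 5p, so p = 10 and q = 29.
The new curves are qd = 51 - 4p (demand) and qs = p + 25 (supply).
Setting them equal: 51 - 4p = p + 25 → 26 = 5p, so p = 5.2 and q = 30.2.
Δp = 5.2 − 10 = -4.80.

-4.80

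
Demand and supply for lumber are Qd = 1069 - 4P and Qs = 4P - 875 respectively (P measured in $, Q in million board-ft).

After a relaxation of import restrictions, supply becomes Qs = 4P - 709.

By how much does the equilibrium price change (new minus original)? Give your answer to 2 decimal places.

-20.75

Solve the original market: 1069 - 4P = 4P - 875, hence P = 243 and Q = 97.
The new curves are Qd = 1069 - 4P (demand) and Qs = 4P - 709 (supply).
Clearing the new market: 1069 - 4P = 4P - 709, so P = 222.25 and Q = 180.
ΔP = 222.25 − 243 = -20.75.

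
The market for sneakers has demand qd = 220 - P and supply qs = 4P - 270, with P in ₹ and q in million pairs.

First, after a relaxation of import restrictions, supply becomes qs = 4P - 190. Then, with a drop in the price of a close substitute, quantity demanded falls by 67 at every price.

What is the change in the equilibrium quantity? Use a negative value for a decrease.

-37.6

Initially, 220 - P = 4P - 270, so 490 = 5P and P = 98, q = 122.
The shock moves the curves to qd = 153 - P and qs = 4P - 190.
Setting them equal: 153 - P = 4P - 190 → 343 = 5P, so P = 68.6 and q = 84.4.
Δq = 84.4 − 122 = -37.6.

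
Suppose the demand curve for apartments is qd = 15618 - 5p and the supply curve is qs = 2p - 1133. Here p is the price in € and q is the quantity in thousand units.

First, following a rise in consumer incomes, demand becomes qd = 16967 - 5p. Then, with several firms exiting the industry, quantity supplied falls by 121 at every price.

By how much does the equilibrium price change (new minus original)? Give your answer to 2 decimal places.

+210.00

Solve the original market: 15618 - 5p = 2p - 1133, hence p = 2393 and q = 3653.
After the shift, demand is qd = 16967 - 5p and supply is qs = 2p - 1254.
Equate the new curves: 16967 - 5p = 2p - 1254, giving 18221 = 7p, p = 2603, q = 3952.
Δp = 2603 − 2393 = +210.00.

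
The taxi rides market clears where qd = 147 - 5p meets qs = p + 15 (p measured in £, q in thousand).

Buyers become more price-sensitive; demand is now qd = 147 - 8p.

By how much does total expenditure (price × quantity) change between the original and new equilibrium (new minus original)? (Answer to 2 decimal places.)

Solve the original market: 147 - 5p = p + 15, hence p = 22 and q = 37.
After the shift, demand is qd = 147 - 8p and supply is qs = p + 15.
New equilibrium: 147 - 8p = p + 15 ⇒ 132 = 9p ⇒ p = 44/3 ≈ 14.6667, q = 89/3 ≈ 29.6667.
Expenditure moves from 22×37 = 814 to 14.6667×29.6667 = 435.1111; change = -378.89.

-378.89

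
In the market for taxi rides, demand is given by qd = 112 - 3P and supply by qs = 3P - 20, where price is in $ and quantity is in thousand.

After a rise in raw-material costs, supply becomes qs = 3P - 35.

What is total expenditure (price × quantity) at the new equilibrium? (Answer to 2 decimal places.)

943.25

Original equilibrium: 112 - 3P = 3P - 20 gives 132 = 6P, so P = 22 and q = 46.
After the shift, demand is qd = 112 - 3P and supply is qs = 3P - 35.
New equilibrium: 112 - 3P = 3P - 35 ⇒ 147 = 6P ⇒ P = 24.5, q = 38.5.
New expenditure = 24.5 × 38.5 = 943.25.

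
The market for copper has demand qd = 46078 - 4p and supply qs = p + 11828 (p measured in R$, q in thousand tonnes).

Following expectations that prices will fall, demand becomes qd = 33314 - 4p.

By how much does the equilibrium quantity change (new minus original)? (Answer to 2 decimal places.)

Initially, 46078 - 4p = p + 11828, so 34250 = 5p and p = 6850, q = 18678.
The new curves are qd = 33314 - 4p (demand) and qs = p + 11828 (supply).
New equilibrium: 33314 - 4p = p + 11828 ⇒ 21486 = 5p ⇒ p = 4297.2, q = 16125.2.
Δq = 16125.2 − 18678 = -2552.80.

-2552.80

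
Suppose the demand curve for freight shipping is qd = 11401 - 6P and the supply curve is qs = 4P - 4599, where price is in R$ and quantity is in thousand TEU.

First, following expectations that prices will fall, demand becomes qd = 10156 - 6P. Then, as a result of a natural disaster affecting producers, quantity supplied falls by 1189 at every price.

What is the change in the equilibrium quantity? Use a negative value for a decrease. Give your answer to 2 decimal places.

Solve the original market: 11401 - 6P = 4P - 4599, hence P = 1600 and q = 1801.
The new curves are qd = 10156 - 6P (demand) and qs = 4P - 5788 (supply).
Setting them equal: 10156 - 6P = 4P - 5788 → 15944 = 10P, so P = 1594.4 and q = 589.6.
Δq = 589.6 − 1801 = -1211.40.

-1211.40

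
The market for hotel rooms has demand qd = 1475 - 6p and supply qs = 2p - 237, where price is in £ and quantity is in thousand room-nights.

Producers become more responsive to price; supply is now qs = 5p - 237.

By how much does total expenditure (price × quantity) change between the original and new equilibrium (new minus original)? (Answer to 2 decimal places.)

Solve the original market: 1475 - 6p = 2p - 237, hence p = 214 and q = 191.
The shock moves the curves to qd = 1475 - 6p and qs = 5p - 237.
Clearing the new market: 1475 - 6p = 5p - 237, so p = 1712/11 ≈ 155.6364 and q = 5953/11 ≈ 541.1818.
Expenditure moves from 214×191 = 40874 to 155.6364×541.1818 = 84227.5702; change = +43353.57.

+43353.57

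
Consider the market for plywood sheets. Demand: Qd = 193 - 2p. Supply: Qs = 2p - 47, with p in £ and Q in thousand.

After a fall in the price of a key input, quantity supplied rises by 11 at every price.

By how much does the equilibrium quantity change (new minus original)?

Initially, 193 - 2p = 2p - 47, so 240 = 4p and p = 60, Q = 73.
The shock moves the curves to Qd = 193 - 2p and Qs = 2p - 36.
Setting them equal: 193 - 2p = 2p - 36 → 229 = 4p, so p = 57.25 and Q = 78.5.
ΔQ = 78.5 − 73 = +5.5.

+5.5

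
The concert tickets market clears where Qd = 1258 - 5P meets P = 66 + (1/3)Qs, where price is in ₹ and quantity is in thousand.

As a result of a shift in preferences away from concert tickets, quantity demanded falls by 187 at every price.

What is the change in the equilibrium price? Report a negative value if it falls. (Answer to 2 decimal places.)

-23.38

Original equilibrium: 1258 - 5P = 3P - 198 gives 1456 = 8P, so P = 182 and Q = 348.
The shock moves the curves to Qd = 1071 - 5P and Qs = 3P - 198.
Clearing the new market: 1071 - 5P = 3P - 198, so P = 158.625 and Q = 277.875.
ΔP = 158.625 − 182 = -23.38.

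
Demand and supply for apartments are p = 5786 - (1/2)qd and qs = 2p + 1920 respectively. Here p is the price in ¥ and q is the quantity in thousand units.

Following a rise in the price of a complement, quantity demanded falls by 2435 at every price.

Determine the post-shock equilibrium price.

Solve the original market: 11572 - 2p = 2p + 1920, hence p = 2413 and q = 6746.
The new curves are qd = 9137 - 2p (demand) and qs = 2p + 1920 (supply).
Setting them equal: 9137 - 2p = 2p + 1920 → 7217 = 4p, so p = 1804.25 and q = 5528.5.

1804.25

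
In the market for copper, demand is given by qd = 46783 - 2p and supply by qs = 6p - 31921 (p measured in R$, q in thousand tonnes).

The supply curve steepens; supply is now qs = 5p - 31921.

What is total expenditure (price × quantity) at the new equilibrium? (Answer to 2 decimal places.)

273171946.78

Before the shock: 46783 - 2p = 6p - 31921 ⇒ 78704 = 8p ⇒ p = 9838, q = 27107.
With the change applied: demand qd = 46783 - 2p, supply qs = 5p - 31921.
New equilibrium: 46783 - 2p = 5p - 31921 ⇒ 78704 = 7p ⇒ p = 78704/7 ≈ 11243.4286, q = 170073/7 ≈ 24296.1429.
New expenditure = 11243.4286 × 24296.1429 = 273171946.78.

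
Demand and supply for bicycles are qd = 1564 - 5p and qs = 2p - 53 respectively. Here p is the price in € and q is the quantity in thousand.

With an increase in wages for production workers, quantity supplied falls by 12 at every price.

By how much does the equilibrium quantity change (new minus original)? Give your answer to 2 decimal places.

Solve the original market: 1564 - 5p = 2p - 53, hence p = 231 and q = 409.
The shock moves the curves to qd = 1564 - 5p and qs = 2p - 65.
Clearing the new market: 1564 - 5p = 2p - 65, so p = 1629/7 ≈ 232.7143 and q = 2803/7 ≈ 400.4286.
Δq = 400.4286 − 409 = -8.57.

-8.57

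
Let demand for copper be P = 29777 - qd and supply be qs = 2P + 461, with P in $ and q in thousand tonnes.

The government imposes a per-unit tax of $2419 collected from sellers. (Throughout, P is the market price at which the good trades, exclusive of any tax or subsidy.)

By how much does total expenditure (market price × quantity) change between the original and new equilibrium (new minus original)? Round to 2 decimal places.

Solve the original market: 29777 - P = 2P + 461, hence P = 9772 and q = 20005.
Since sellers keep the price net of the tax, the effective supply curve becomes qs = 2P - 4377.
Clearing the new market: 29777 - P = 2P - 4377, so P = 34154/3 ≈ 11384.6667 and q = 55177/3 ≈ 18392.3333.
Expenditure moves from 9772×20005 = 195488860 to 11384.6667×18392.3333 = 209390584.2222; change = +13901724.22.

+13901724.22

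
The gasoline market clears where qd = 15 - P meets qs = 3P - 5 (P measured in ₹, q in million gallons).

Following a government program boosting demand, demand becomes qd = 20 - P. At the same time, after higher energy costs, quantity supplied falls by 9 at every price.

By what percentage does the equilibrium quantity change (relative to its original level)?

Original equilibrium: 15 - P = 3P - 5 gives 20 = 4P, so P = 5 and q = 10.
With the change applied: demand qd = 20 - P, supply qs = 3P - 14.
New equilibrium: 20 - P = 3P - 14 ⇒ 34 = 4P ⇒ P = 8.5, q = 11.5.
%Δq = (11.5 − 10) / 10 × 100 = +15%.

+15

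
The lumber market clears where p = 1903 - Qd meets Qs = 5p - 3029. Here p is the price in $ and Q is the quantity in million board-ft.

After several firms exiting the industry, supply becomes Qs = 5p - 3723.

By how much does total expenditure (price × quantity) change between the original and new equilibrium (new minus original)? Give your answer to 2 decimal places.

Solve the original market: 1903 - p = 5p - 3029, hence p = 822 and Q = 1081.
With the change applied: demand Qd = 1903 - p, supply Qs = 5p - 3723.
Equate the new curves: 1903 - p = 5p - 3723, giving 5626 = 6p, p = 2813/3 ≈ 937.6667, Q = 2896/3 ≈ 965.3333.
Expenditure moves from 822×1081 = 888582 to 937.6667×965.3333 = 905160.8889; change = +16578.89.

+16578.89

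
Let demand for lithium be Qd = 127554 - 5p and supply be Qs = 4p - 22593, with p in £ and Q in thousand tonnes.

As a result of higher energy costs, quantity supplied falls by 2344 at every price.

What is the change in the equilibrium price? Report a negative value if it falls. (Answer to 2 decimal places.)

Before the shock: 127554 - 5p = 4p - 22593 ⇒ 150147 = 9p ⇒ p = 16683, Q = 44139.
After the shift, demand is Qd = 127554 - 5p and supply is Qs = 4p - 24937.
Equate the new curves: 127554 - 5p = 4p - 24937, giving 152491 = 9p, p = 152491/9 ≈ 16943.4444, Q = 385531/9 ≈ 42836.7778.
Δp = 16943.4444 − 16683 = +260.44.

+260.44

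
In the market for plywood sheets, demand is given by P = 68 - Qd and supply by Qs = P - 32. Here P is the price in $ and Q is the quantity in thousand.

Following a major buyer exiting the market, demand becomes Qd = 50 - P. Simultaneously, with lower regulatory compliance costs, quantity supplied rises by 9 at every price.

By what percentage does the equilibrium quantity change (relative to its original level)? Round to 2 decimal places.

Original equilibrium: 68 - P = P - 32 gives 100 = 2P, so P = 50 and Q = 18.
The new curves are Qd = 50 - P (demand) and Qs = P - 23 (supply).
New equilibrium: 50 - P = P - 23 ⇒ 73 = 2P ⇒ P = 36.5, Q = 13.5.
%ΔQ = (13.5 − 18) / 18 × 100 = -25.00%.

-25.00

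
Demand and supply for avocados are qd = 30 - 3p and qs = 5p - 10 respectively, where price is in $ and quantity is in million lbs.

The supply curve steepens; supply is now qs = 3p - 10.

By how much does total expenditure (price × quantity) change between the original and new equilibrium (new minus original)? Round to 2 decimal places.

-8.33

Solve the original market: 30 - 3p = 5p - 10, hence p = 5 and q = 15.
The shock moves the curves to qd = 30 - 3p and qs = 3p - 10.
Equate the new curves: 30 - 3p = 3p - 10, giving 40 = 6p, p = 20/3 ≈ 6.6667, q = 10.
Expenditure moves from 5×15 = 75 to 6.6667×10 = 66.6667; change = -8.33.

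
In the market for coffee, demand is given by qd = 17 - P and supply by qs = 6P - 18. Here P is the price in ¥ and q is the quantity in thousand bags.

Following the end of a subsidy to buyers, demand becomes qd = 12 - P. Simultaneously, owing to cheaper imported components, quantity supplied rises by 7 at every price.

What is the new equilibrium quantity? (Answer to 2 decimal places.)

Original equilibrium: 17 - P = 6P - 18 gives 35 = 7P, so P = 5 and q = 12.
The shock moves the curves to qd = 12 - P and qs = 6P - 11.
Clearing the new market: 12 - P = 6P - 11, so P = 23/7 ≈ 3.2857 and q = 61/7 ≈ 8.7143.

8.71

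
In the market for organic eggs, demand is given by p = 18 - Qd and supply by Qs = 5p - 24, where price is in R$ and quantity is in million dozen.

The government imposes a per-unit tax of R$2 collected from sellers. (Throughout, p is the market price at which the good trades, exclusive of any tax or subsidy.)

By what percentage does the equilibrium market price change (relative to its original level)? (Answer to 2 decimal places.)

Solve the original market: 18 - p = 5p - 24, hence p = 7 and Q = 11.
Since sellers keep the price net of the tax, the effective supply curve becomes Qs = 5p - 34.
New equilibrium: 18 - p = 5p - 34 ⇒ 52 = 6p ⇒ p = 26/3 ≈ 8.6667, Q = 28/3 ≈ 9.3333.
%Δp = (8.6667 − 7) / 7 × 100 = +23.81%.

+23.81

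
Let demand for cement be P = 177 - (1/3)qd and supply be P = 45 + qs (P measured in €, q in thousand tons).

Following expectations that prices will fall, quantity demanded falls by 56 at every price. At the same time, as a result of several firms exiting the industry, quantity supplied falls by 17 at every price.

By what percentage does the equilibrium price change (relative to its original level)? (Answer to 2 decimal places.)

Solve the original market: 531 - 3P = P - 45, hence P = 144 and q = 99.
The shock moves the curves to qd = 475 - 3P and qs = P - 62.
New equilibrium: 475 - 3P = P - 62 ⇒ 537 = 4P ⇒ P = 134.25, q = 72.25.
%ΔP = (134.25 − 144) / 144 × 100 = -6.77%.

-6.77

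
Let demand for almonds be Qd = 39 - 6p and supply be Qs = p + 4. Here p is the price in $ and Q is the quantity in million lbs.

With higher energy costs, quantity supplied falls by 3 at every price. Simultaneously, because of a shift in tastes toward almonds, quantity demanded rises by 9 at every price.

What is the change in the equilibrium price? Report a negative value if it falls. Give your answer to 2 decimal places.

+1.71

Solve the original market: 39 - 6p = p + 4, hence p = 5 and Q = 9.
The shock moves the curves to Qd = 48 - 6p and Qs = p + 1.
Equate the new curves: 48 - 6p = p + 1, giving 47 = 7p, p = 47/7 ≈ 6.7143, Q = 54/7 ≈ 7.7143.
Δp = 6.7143 − 5 = +1.71.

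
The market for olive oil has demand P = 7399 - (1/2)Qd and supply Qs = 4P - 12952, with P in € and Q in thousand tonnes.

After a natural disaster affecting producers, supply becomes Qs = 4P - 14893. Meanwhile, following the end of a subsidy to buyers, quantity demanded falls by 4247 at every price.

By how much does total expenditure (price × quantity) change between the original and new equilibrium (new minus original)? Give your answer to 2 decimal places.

-16882733.56

Original equilibrium: 14798 - 2P = 4P - 12952 gives 27750 = 6P, so P = 4625 and Q = 5548.
After the shift, demand is Qd = 10551 - 2P and supply is Qs = 4P - 14893.
Clearing the new market: 10551 - 2P = 4P - 14893, so P = 12722/3 ≈ 4240.6667 and Q = 6209/3 ≈ 2069.6667.
Expenditure moves from 4625×5548 = 25659500 to 4240.6667×2069.6667 = 8776766.4444; change = -16882733.56.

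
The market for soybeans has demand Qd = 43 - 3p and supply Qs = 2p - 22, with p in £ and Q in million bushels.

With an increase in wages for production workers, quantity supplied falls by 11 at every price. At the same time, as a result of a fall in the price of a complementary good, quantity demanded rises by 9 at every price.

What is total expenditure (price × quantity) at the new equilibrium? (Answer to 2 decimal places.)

Before the shock: 43 - 3p = 2p - 22 ⇒ 65 = 5p ⇒ p = 13, Q = 4.
With the change applied: demand Qd = 52 - 3p, supply Qs = 2p - 33.
New equilibrium: 52 - 3p = 2p - 33 ⇒ 85 = 5p ⇒ p = 17, Q = 1.
New expenditure = 17 × 1 = 17.00.

17.00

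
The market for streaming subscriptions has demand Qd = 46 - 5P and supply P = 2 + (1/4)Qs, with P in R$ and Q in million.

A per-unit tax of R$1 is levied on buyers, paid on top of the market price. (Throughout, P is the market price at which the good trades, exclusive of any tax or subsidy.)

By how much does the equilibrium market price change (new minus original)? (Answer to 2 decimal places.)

Initially, 46 - 5P = 4P - 8, so 54 = 9P and P = 6, Q = 16.
Since buyers pay the price plus the tax, the effective demand curve becomes Qd = 41 - 5P.
Setting them equal: 41 - 5P = 4P - 8 → 49 = 9P, so P = 49/9 ≈ 5.4444 and Q = 124/9 ≈ 13.7778.
ΔP = 5.4444 − 6 = -0.56.

-0.56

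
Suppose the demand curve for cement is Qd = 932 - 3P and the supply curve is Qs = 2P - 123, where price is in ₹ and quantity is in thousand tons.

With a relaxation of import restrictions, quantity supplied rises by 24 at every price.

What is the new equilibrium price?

206.2

Original equilibrium: 932 - 3P = 2P - 123 gives 1055 = 5P, so P = 211 and Q = 299.
With the change applied: demand Qd = 932 - 3P, supply Qs = 2P - 99.
Setting them equal: 932 - 3P = 2P - 99 → 1031 = 5P, so P = 206.2 and Q = 313.4.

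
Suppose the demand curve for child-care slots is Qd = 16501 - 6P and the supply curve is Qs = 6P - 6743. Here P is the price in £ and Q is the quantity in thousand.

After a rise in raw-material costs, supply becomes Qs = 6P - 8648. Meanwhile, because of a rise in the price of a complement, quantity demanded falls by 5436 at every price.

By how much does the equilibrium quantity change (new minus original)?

Original equilibrium: 16501 - 6P = 6P - 6743 gives 23244 = 12P, so P = 1937 and Q = 4879.
With the change applied: demand Qd = 11065 - 6P, supply Qs = 6P - 8648.
Clearing the new market: 11065 - 6P = 6P - 8648, so P = 1642.75 and Q = 1208.5.
ΔQ = 1208.5 − 4879 = -3670.5.

-3670.5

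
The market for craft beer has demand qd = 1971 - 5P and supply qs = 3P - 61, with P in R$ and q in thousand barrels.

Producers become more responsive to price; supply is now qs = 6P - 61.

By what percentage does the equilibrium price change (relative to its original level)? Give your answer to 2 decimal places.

-27.27

Initially, 1971 - 5P = 3P - 61, so 2032 = 8P and P = 254, q = 701.
The new curves are qd = 1971 - 5P (demand) and qs = 6P - 61 (supply).
New equilibrium: 1971 - 5P = 6P - 61 ⇒ 2032 = 11P ⇒ P = 2032/11 ≈ 184.7273, q = 11521/11 ≈ 1047.3636.
%ΔP = (184.7273 − 254) / 254 × 100 = -27.27%.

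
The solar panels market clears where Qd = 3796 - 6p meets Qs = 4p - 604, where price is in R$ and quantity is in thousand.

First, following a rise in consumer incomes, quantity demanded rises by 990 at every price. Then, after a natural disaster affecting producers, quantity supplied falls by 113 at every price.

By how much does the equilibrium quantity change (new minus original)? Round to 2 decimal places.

+328.20

Initially, 3796 - 6p = 4p - 604, so 4400 = 10p and p = 440, Q = 1156.
The shock moves the curves to Qd = 4786 - 6p and Qs = 4p - 717.
Setting them equal: 4786 - 6p = 4p - 717 → 5503 = 10p, so p = 550.3 and Q = 1484.2.
ΔQ = 1484.2 − 1156 = +328.20.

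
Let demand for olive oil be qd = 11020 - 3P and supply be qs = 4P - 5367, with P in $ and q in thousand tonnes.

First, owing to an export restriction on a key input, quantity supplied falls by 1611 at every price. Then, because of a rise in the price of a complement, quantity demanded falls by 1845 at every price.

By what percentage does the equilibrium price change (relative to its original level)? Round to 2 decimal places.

Initially, 11020 - 3P = 4P - 5367, so 16387 = 7P and P = 2341, q = 3997.
After the shift, demand is qd = 9175 - 3P and supply is qs = 4P - 6978.
Equate the new curves: 9175 - 3P = 4P - 6978, giving 16153 = 7P, P = 16153/7 ≈ 2307.5714, q = 15766/7 ≈ 2252.2857.
%ΔP = (2307.5714 − 2341) / 2341 × 100 = -1.43%.

-1.43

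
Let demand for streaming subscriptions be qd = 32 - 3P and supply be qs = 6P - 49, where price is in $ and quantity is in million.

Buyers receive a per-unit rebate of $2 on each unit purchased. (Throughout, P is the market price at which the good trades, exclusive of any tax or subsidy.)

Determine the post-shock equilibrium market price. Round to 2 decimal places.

Initially, 32 - 3P = 6P - 49, so 81 = 9P and P = 9, q = 5.
Since buyers' out-of-pocket price is the market price minus the rebate, the effective demand curve becomes qd = 38 - 3P.
New equilibrium: 38 - 3P = 6P - 49 ⇒ 87 = 9P ⇒ P = 29/3 ≈ 9.6667, q = 9.

9.67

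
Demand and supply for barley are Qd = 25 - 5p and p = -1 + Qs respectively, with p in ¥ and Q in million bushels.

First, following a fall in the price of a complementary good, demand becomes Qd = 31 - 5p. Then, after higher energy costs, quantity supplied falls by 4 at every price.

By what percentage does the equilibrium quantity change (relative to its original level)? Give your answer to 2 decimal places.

Before the shock: 25 - 5p = p + 1 ⇒ 24 = 6p ⇒ p = 4, Q = 5.
With the change applied: demand Qd = 31 - 5p, supply Qs = p - 3.
New equilibrium: 31 - 5p = p - 3 ⇒ 34 = 6p ⇒ p = 17/3 ≈ 5.6667, Q = 8/3 ≈ 2.6667.
%ΔQ = (2.6667 − 5) / 5 × 100 = -46.67%.

-46.67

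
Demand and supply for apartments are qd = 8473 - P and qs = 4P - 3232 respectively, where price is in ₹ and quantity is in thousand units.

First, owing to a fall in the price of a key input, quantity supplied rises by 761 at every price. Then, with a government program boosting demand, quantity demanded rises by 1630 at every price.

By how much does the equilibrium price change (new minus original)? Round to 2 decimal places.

Initially, 8473 - P = 4P - 3232, so 11705 = 5P and P = 2341, q = 6132.
The shock moves the curves to qd = 10103 - P and qs = 4P - 2471.
Equate the new curves: 10103 - P = 4P - 2471, giving 12574 = 5P, P = 2514.8, q = 7588.2.
ΔP = 2514.8 − 2341 = +173.80.

+173.80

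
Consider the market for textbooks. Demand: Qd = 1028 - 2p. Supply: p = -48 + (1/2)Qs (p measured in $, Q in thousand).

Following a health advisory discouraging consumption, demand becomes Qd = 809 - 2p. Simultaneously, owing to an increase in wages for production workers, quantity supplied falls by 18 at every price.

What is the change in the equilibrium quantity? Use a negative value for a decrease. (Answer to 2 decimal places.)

Solve the original market: 1028 - 2p = 2p + 96, hence p = 233 and Q = 562.
After the shift, demand is Qd = 809 - 2p and supply is Qs = 2p + 78.
Equate the new curves: 809 - 2p = 2p + 78, giving 731 = 4p, p = 182.75, Q = 443.5.
ΔQ = 443.5 − 562 = -118.50.

-118.50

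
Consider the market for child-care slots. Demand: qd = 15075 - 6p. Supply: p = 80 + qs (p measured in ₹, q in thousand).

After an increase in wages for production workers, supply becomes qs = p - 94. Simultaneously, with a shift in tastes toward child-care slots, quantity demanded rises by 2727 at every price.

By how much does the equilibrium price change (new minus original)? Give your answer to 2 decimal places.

Solve the original market: 15075 - 6p = p - 80, hence p = 2165 and q = 2085.
After the shift, demand is qd = 17802 - 6p and supply is qs = p - 94.
Setting them equal: 17802 - 6p = p - 94 → 17896 = 7p, so p = 17896/7 ≈ 2556.5714 and q = 17238/7 ≈ 2462.5714.
Δp = 2556.5714 − 2165 = +391.57.

+391.57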